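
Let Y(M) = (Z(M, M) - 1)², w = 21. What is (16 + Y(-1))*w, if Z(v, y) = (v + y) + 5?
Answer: 420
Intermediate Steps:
Z(v, y) = 5 + v + y
Y(M) = (4 + 2*M)² (Y(M) = ((5 + M + M) - 1)² = ((5 + 2*M) - 1)² = (4 + 2*M)²)
(16 + Y(-1))*w = (16 + 4*(2 - 1)²)*21 = (16 + 4*1²)*21 = (16 + 4*1)*21 = (16 + 4)*21 = 20*21 = 420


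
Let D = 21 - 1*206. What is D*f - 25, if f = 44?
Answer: -8165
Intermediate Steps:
D = -185 (D = 21 - 206 = -185)
D*f - 25 = -185*44 - 25 = -8140 - 25 = -8165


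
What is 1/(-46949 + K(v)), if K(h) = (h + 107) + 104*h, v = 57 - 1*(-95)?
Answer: -1/30882 ≈ -3.2381e-5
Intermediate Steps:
v = 152 (v = 57 + 95 = 152)
K(h) = 107 + 105*h (K(h) = (107 + h) + 104*h = 107 + 105*h)
1/(-46949 + K(v)) = 1/(-46949 + (107 + 105*152)) = 1/(-46949 + (107 + 15960)) = 1/(-46949 + 16067) = 1/(-30882) = -1/30882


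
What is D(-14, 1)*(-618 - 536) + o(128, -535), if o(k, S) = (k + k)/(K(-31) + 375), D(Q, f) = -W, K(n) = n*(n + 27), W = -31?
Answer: -17850970/499 ≈ -35774.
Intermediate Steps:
K(n) = n*(27 + n)
D(Q, f) = 31 (D(Q, f) = -1*(-31) = 31)
o(k, S) = 2*k/499 (o(k, S) = (k + k)/(-31*(27 - 31) + 375) = (2*k)/(-31*(-4) + 375) = (2*k)/(124 + 375) = (2*k)/499 = (2*k)*(1/499) = 2*k/499)
D(-14, 1)*(-618 - 536) + o(128, -535) = 31*(-618 - 536) + (2/499)*128 = 31*(-1154) + 256/499 = -35774 + 256/499 = -17850970/499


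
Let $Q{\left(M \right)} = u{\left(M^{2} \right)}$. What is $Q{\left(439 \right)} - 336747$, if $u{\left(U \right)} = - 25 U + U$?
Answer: $-4962051$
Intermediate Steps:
$u{\left(U \right)} = - 24 U$
$Q{\left(M \right)} = - 24 M^{2}$
$Q{\left(439 \right)} - 336747 = - 24 \cdot 439^{2} - 336747 = \left(-24\right) 192721 - 336747 = -4625304 - 336747 = -4962051$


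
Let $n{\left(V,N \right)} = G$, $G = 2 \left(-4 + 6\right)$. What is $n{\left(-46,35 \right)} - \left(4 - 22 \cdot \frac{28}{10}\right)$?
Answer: $\frac{308}{5} \approx 61.6$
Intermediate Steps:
$G = 4$ ($G = 2 \cdot 2 = 4$)
$n{\left(V,N \right)} = 4$
$n{\left(-46,35 \right)} - \left(4 - 22 \cdot \frac{28}{10}\right) = 4 - \left(4 - 22 \cdot \frac{28}{10}\right) = 4 - \left(4 - 22 \cdot 28 \cdot \frac{1}{10}\right) = 4 + \left(22 \cdot \frac{14}{5} - 4\right) = 4 + \left(\frac{308}{5} - 4\right) = 4 + \frac{288}{5} = \frac{308}{5}$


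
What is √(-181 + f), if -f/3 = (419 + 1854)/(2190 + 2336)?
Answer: 5*I*√149543566/4526 ≈ 13.51*I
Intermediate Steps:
f = -6819/4526 (f = -3*(419 + 1854)/(2190 + 2336) = -6819/4526 ≈ -1.5066)
√(-181 + f) = √(-181 - 6819/4526) = √(-826025/4526) = 5*I*√149543566/4526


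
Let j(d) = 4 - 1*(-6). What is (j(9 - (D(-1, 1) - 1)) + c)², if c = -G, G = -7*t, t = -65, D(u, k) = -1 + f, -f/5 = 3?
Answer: 198025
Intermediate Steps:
f = -15 (f = -5*3 = -15)
D(u, k) = -16 (D(u, k) = -1 - 15 = -16)
j(d) = 10 (j(d) = 4 + 6 = 10)
G = 455 (G = -7*(-65) = 455)
c = -455 (c = -1*455 = -455)
(j(9 - (D(-1, 1) - 1)) + c)² = (10 - 455)² = (-445)² = 198025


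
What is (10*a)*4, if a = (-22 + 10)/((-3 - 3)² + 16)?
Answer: -120/13 ≈ -9.2308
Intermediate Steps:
a = -3/13 (a = -12/((-6)² + 16) = -12/(36 + 16) = -12/52 = -12*1/52 = -3/13 ≈ -0.23077)
(10*a)*4 = (10*(-3/13))*4 = -30/13*4 = -120/13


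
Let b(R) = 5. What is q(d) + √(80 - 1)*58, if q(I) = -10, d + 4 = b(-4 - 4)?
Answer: -10 + 58*√79 ≈ 505.52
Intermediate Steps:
d = 1 (d = -4 + 5 = 1)
q(d) + √(80 - 1)*58 = -10 + √(80 - 1)*58 = -10 + √79*58 = -10 + 58*√79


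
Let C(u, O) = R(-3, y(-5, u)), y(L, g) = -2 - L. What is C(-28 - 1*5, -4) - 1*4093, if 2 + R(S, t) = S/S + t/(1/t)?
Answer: -4085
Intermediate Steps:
R(S, t) = -1 + t² (R(S, t) = -2 + (S/S + t/(1/t)) = -2 + (1 + t*t) = -2 + (1 + t²) = -1 + t²)
C(u, O) = 8 (C(u, O) = -1 + (-2 - 1*(-5))² = -1 + (-2 + 5)² = -1 + 3² = -1 + 9 = 8)
C(-28 - 1*5, -4) - 1*4093 = 8 - 1*4093 = 8 - 4093 = -4085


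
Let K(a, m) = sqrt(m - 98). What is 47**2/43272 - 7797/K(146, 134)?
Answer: -56229755/43272 ≈ -1299.4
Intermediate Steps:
K(a, m) = sqrt(-98 + m)
47**2/43272 - 7797/K(146, 134) = 47**2/43272 - 7797/sqrt(-98 + 134) = 2209*(1/43272) - 7797/(sqrt(36)) = 2209/43272 - 7797/6 = 2209/43272 - 7797*1/6 = 2209/43272 - 2599/2 = -56229755/43272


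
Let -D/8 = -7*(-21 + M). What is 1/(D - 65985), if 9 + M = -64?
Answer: -1/71249 ≈ -1.4035e-5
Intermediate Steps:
M = -73 (M = -9 - 64 = -73)
D = -5264 (D = -(-56)*(-21 - 73) = -(-56)*(-94) = -8*658 = -5264)
1/(D - 65985) = 1/(-5264 - 65985) = 1/(-71249) = -1/71249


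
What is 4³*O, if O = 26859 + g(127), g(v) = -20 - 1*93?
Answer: 1711744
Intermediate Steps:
g(v) = -113 (g(v) = -20 - 93 = -113)
O = 26746 (O = 26859 - 113 = 26746)
4³*O = 4³*26746 = 64*26746 = 1711744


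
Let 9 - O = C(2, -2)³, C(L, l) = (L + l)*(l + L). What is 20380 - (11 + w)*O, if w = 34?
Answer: 19975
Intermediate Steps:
C(L, l) = (L + l)² (C(L, l) = (L + l)*(L + l) = (L + l)²)
O = 9 (O = 9 - ((2 - 2)²)³ = 9 - (0²)³ = 9 - 1*0³ = 9 - 1*0 = 9 + 0 = 9)
20380 - (11 + w)*O = 20380 - (11 + 34)*9 = 20380 - 45*9 = 20380 - 1*405 = 20380 - 405 = 19975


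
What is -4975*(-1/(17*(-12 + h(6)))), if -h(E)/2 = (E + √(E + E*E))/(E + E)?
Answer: -388050/17119 + 4975*√42/17119 ≈ -20.784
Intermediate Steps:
h(E) = -(E + √(E + E²))/E (h(E) = -2*(E + √(E + E*E))/(E + E) = -2*(E + √(E + E²))/(2*E) = -2*(E + √(E + E²))*1/(2*E) = -(E + √(E + E²))/E)
-4975*(-1/(17*(-12 + h(6)))) = -4975*(-1/(17*(-12 + (-1*6 - √(6*(1 + 6)))/6))) = -4975*(-1/(17*(-12 + (-6 - √(6*7))/6))) = -4975*(-1/(17*(-12 + (-6 - √42)/6))) = -4975*(-1/(17*(-12 + (-1 - √42/6)))) = -4975*(-1/(17*(-13 - √42/6))) = -4975/(221 + 17*√42/6)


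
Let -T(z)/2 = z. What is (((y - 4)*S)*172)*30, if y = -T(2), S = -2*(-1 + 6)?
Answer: 0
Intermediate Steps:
T(z) = -2*z
S = -10 (S = -2*5 = -10)
y = 4 (y = -(-2)*2 = -1*(-4) = 4)
(((y - 4)*S)*172)*30 = (((4 - 4)*(-10))*172)*30 = ((0*(-10))*172)*30 = (0*172)*30 = 0*30 = 0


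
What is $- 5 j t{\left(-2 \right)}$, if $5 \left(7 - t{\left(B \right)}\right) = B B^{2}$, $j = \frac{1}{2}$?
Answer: $- \frac{43}{2} \approx -21.5$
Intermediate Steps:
$j = \frac{1}{2} \approx 0.5$
$t{\left(B \right)} = 7 - \frac{B^{3}}{5}$ ($t{\left(B \right)} = 7 - \frac{B B^{2}}{5} = 7 - \frac{B^{3}}{5}$)
$- 5 j t{\left(-2 \right)} = \left(-5\right) \frac{1}{2} \left(7 - \frac{\left(-2\right)^{3}}{5}\right) = - \frac{5 \left(7 - - \frac{8}{5}\right)}{2} = - \frac{5 \left(7 + \frac{8}{5}\right)}{2} = \left(- \frac{5}{2}\right) \frac{43}{5} = - \frac{43}{2}$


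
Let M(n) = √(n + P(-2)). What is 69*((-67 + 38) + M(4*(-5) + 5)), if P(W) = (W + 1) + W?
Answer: -2001 + 207*I*√2 ≈ -2001.0 + 292.74*I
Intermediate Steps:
P(W) = 1 + 2*W (P(W) = (1 + W) + W = 1 + 2*W)
M(n) = √(-3 + n) (M(n) = √(n + (1 + 2*(-2))) = √(n + (1 - 4)) = √(n - 3) = √(-3 + n))
69*((-67 + 38) + M(4*(-5) + 5)) = 69*((-67 + 38) + √(-3 + (4*(-5) + 5))) = 69*(-29 + √(-3 + (-20 + 5))) = 69*(-29 + √(-3 - 15)) = 69*(-29 + √(-18)) = 69*(-29 + 3*I*√2) = -2001 + 207*I*√2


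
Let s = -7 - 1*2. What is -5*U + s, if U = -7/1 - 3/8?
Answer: 223/8 ≈ 27.875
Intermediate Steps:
s = -9 (s = -7 - 2 = -9)
U = -59/8 (U = -7*1 - 3*1/8 = -7 - 3/8 = -59/8 ≈ -7.3750)
-5*U + s = -5*(-59/8) - 9 = 295/8 - 9 = 223/8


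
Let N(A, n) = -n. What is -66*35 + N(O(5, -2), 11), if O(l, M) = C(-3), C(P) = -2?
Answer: -2321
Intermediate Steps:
O(l, M) = -2
-66*35 + N(O(5, -2), 11) = -66*35 - 1*11 = -2310 - 11 = -2321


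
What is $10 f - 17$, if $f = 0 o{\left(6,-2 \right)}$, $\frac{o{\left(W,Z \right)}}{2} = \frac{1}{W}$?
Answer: $-17$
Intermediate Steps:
$o{\left(W,Z \right)} = \frac{2}{W}$
$f = 0$ ($f = 0 \cdot \frac{2}{6} = 0 \cdot 2 \cdot \frac{1}{6} = 0 \cdot \frac{1}{3} = 0$)
$10 f - 17 = 10 \cdot 0 - 17 = 0 - 17 = -17$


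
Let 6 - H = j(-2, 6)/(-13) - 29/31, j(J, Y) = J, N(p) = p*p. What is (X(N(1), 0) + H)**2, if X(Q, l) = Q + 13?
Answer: 70140625/162409 ≈ 431.88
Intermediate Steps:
N(p) = p**2
X(Q, l) = 13 + Q
H = 2733/403 (H = 6 - (-2/(-13) - 29/31) = 6 - (-2*(-1/13) - 29*1/31) = 6 - (2/13 - 29/31) = 6 - 1*(-315/403) = 6 + 315/403 = 2733/403 ≈ 6.7816)
(X(N(1), 0) + H)**2 = ((13 + 1**2) + 2733/403)**2 = ((13 + 1) + 2733/403)**2 = (14 + 2733/403)**2 = (8375/403)**2 = 70140625/162409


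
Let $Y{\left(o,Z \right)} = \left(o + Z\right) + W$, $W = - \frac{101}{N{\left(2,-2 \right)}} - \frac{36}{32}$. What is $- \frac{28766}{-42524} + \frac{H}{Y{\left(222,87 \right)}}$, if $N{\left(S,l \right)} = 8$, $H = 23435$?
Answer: $\frac{2010086203}{25110422} \approx 80.05$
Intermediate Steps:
$W = - \frac{55}{4}$ ($W = - \frac{101}{8} - \frac{36}{32} = \left(-101\right) \frac{1}{8} - \frac{9}{8} = - \frac{101}{8} - \frac{9}{8} = - \frac{55}{4} \approx -13.75$)
$Y{\left(o,Z \right)} = - \frac{55}{4} + Z + o$ ($Y{\left(o,Z \right)} = \left(o + Z\right) - \frac{55}{4} = \left(Z + o\right) - \frac{55}{4} = - \frac{55}{4} + Z + o$)
$- \frac{28766}{-42524} + \frac{H}{Y{\left(222,87 \right)}} = - \frac{28766}{-42524} + \frac{23435}{- \frac{55}{4} + 87 + 222} = \left(-28766\right) \left(- \frac{1}{42524}\right) + \frac{23435}{\frac{1181}{4}} = \frac{14383}{21262} + 23435 \cdot \frac{4}{1181} = \frac{14383}{21262} + \frac{93740}{1181} = \frac{2010086203}{25110422}$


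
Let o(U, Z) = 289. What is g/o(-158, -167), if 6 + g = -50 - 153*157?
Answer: -24077/289 ≈ -83.311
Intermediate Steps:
g = -24077 (g = -6 + (-50 - 153*157) = -6 + (-50 - 24021) = -6 - 24071 = -24077)
g/o(-158, -167) = -24077/289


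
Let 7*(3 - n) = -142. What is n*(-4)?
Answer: -652/7 ≈ -93.143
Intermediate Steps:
n = 163/7 (n = 3 - ⅐*(-142) = 3 + 142/7 = 163/7 ≈ 23.286)
n*(-4) = (163/7)*(-4) = -652/7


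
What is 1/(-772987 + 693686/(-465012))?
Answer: -232506/179724462265 ≈ -1.2937e-6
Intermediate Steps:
1/(-772987 + 693686/(-465012)) = 1/(-772987 + 693686*(-1/465012)) = 1/(-772987 - 346843/232506) = 1/(-179724462265/232506) = -232506/179724462265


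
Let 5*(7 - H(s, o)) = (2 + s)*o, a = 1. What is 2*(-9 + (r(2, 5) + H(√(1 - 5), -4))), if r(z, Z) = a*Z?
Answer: 46/5 + 16*I/5 ≈ 9.2 + 3.2*I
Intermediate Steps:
r(z, Z) = Z (r(z, Z) = 1*Z = Z)
H(s, o) = 7 - o*(2 + s)/5 (H(s, o) = 7 - (2 + s)*o/5 = 7 - o*(2 + s)/5)
2*(-9 + (r(2, 5) + H(√(1 - 5), -4))) = 2*(-9 + (5 + (7 - ⅖*(-4) - ⅕*(-4)*√(1 - 5)))) = 2*(-9 + (5 + (7 + 8/5 - ⅕*(-4)*√(-4)))) = 2*(-9 + (5 + (7 + 8/5 - ⅕*(-4)*2*I))) = 2*(-9 + (5 + (7 + 8/5 + 8*I/5))) = 2*(-9 + (5 + (43/5 + 8*I/5))) = 2*(-9 + (68/5 + 8*I/5)) = 2*(23/5 + 8*I/5) = 46/5 + 16*I/5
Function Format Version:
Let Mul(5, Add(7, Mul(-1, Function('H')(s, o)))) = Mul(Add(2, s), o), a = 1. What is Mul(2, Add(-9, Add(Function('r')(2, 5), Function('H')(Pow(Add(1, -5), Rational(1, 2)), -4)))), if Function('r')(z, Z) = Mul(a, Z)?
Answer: Add(Rational(46, 5), Mul(Rational(16, 5), I)) ≈ Add(9.2000, Mul(3.2000, I))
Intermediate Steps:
Function('r')(z, Z) = Z (Function('r')(z, Z) = Mul(1, Z) = Z)
Function('H')(s, o) = Add(7, Mul(Rational(-1, 5), o, Add(2, s))) (Function('H')(s, o) = Add(7, Mul(Rational(-1, 5), Mul(Add(2, s), o))) = Add(7, Mul(Rational(-1, 5), Mul(o, Add(2, s)))) = Add(7, Mul(Rational(-1, 5), o, Add(2, s))))
Mul(2, Add(-9, Add(Function('r')(2, 5), Function('H')(Pow(Add(1, -5), Rational(1, 2)), -4)))) = Mul(2, Add(-9, Add(5, Add(7, Mul(Rational(-2, 5), -4), Mul(Rational(-1, 5), -4, Pow(Add(1, -5), Rational(1, 2))))))) = Mul(2, Add(-9, Add(5, Add(7, Rational(8, 5), Mul(Rational(-1, 5), -4, Pow(-4, Rational(1, 2))))))) = Mul(2, Add(-9, Add(5, Add(7, Rational(8, 5), Mul(Rational(-1, 5), -4, Mul(2, I)))))) = Mul(2, Add(-9, Add(5, Add(7, Rational(8, 5), Mul(Rational(8, 5), I))))) = Mul(2, Add(-9, Add(5, Add(Rational(43, 5), Mul(Rational(8, 5), I))))) = Mul(2, Add(-9, Add(Rational(68, 5), Mul(Rational(8, 5), I)))) = Mul(2, Add(Rational(23, 5), Mul(Rational(8, 5), I))) = Add(Rational(46, 5), Mul(Rational(16, 5), I))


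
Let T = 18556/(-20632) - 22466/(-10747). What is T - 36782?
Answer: -2038871538037/55433026 ≈ -36781.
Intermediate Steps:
T = 66024295/55433026 (T = 18556*(-1/20632) - 22466*(-1/10747) = -4639/5158 + 22466/10747 = 66024295/55433026 ≈ 1.1911)
T - 36782 = 66024295/55433026 - 36782 = -2038871538037/55433026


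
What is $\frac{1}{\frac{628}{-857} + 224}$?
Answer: $\frac{857}{191340} \approx 0.0044789$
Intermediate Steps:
$\frac{1}{\frac{628}{-857} + 224} = \frac{1}{628 \left(- \frac{1}{857}\right) + 224} = \frac{1}{- \frac{628}{857} + 224} = \frac{1}{\frac{191340}{857}} = \frac{857}{191340}$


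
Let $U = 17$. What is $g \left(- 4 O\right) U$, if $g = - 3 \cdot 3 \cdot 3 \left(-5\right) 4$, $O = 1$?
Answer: $-36720$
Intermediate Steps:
$g = 540$ ($g = - 3 \cdot 9 \left(-5\right) 4 = \left(-3\right) \left(-45\right) 4 = 135 \cdot 4 = 540$)
$g \left(- 4 O\right) U = 540 \left(\left(-4\right) 1\right) 17 = 540 \left(-4\right) 17 = \left(-2160\right) 17 = -36720$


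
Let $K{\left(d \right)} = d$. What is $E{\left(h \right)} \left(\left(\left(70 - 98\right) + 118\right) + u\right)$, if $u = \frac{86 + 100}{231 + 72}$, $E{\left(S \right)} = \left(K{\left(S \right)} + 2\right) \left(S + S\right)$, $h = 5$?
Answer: $\frac{640640}{101} \approx 6343.0$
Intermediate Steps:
$E{\left(S \right)} = 2 S \left(2 + S\right)$ ($E{\left(S \right)} = \left(S + 2\right) \left(S + S\right) = \left(2 + S\right) 2 S = 2 S \left(2 + S\right)$)
$u = \frac{62}{101}$ ($u = \frac{186}{303} = 186 \cdot \frac{1}{303} = \frac{62}{101} \approx 0.61386$)
$E{\left(h \right)} \left(\left(\left(70 - 98\right) + 118\right) + u\right) = 2 \cdot 5 \left(2 + 5\right) \left(\left(\left(70 - 98\right) + 118\right) + \frac{62}{101}\right) = 2 \cdot 5 \cdot 7 \left(\left(-28 + 118\right) + \frac{62}{101}\right) = 70 \left(90 + \frac{62}{101}\right) = 70 \cdot \frac{9152}{101} = \frac{640640}{101}$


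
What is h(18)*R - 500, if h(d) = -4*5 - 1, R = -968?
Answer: 19828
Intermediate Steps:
h(d) = -21 (h(d) = -20 - 1 = -21)
h(18)*R - 500 = -21*(-968) - 500 = 20328 - 500 = 19828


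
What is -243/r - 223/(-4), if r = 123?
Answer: 8819/164 ≈ 53.774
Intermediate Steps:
-243/r - 223/(-4) = -243/123 - 223/(-4) = -243*1/123 - 223*(-¼) = -81/41 + 223/4 = 8819/164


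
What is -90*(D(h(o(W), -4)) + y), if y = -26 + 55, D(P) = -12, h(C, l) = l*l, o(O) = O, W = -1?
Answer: -1530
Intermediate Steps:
h(C, l) = l²
y = 29
-90*(D(h(o(W), -4)) + y) = -90*(-12 + 29) = -90*17 = -1530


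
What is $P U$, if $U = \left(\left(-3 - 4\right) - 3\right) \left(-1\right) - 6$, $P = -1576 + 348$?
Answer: $-4912$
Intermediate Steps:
$P = -1228$
$U = 4$ ($U = \left(-7 - 3\right) \left(-1\right) - 6 = \left(-10\right) \left(-1\right) - 6 = 10 - 6 = 4$)
$P U = \left(-1228\right) 4 = -4912$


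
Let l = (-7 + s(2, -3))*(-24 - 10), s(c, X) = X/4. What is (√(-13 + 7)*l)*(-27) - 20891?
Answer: -20891 - 14229*I*√6/2 ≈ -20891.0 - 17427.0*I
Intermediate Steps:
s(c, X) = X/4 (s(c, X) = X*(¼) = X/4)
l = 527/2 (l = (-7 + (¼)*(-3))*(-24 - 10) = (-7 - ¾)*(-34) = -31/4*(-34) = 527/2 ≈ 263.50)
(√(-13 + 7)*l)*(-27) - 20891 = (√(-13 + 7)*(527/2))*(-27) - 20891 = (√(-6)*(527/2))*(-27) - 20891 = ((I*√6)*(527/2))*(-27) - 20891 = (527*I*√6/2)*(-27) - 20891 = -14229*I*√6/2 - 20891 = -20891 - 14229*I*√6/2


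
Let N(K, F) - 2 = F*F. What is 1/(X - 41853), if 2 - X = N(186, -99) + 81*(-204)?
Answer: -1/35130 ≈ -2.8466e-5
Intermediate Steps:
N(K, F) = 2 + F² (N(K, F) = 2 + F*F = 2 + F²)
X = 6723 (X = 2 - ((2 + (-99)²) + 81*(-204)) = 2 - ((2 + 9801) - 16524) = 2 - (9803 - 16524) = 2 - 1*(-6721) = 2 + 6721 = 6723)
1/(X - 41853) = 1/(6723 - 41853) = 1/(-35130) = -1/35130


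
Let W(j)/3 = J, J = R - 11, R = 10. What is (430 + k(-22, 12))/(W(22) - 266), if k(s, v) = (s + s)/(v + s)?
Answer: -2172/1345 ≈ -1.6149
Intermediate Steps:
J = -1 (J = 10 - 11 = -1)
W(j) = -3 (W(j) = 3*(-1) = -3)
k(s, v) = 2*s/(s + v) (k(s, v) = (2*s)/(s + v) = 2*s/(s + v))
(430 + k(-22, 12))/(W(22) - 266) = (430 + 2*(-22)/(-22 + 12))/(-3 - 266) = (430 + 2*(-22)/(-10))/(-269) = (430 + 2*(-22)*(-⅒))*(-1/269) = (430 + 22/5)*(-1/269) = (2172/5)*(-1/269) = -2172/1345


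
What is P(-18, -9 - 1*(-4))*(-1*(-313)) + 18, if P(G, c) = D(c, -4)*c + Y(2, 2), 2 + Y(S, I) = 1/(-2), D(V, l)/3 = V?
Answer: 45421/2 ≈ 22711.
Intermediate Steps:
D(V, l) = 3*V
Y(S, I) = -5/2 (Y(S, I) = -2 + 1/(-2) = -2 - 1/2 = -5/2)
P(G, c) = -5/2 + 3*c**2 (P(G, c) = (3*c)*c - 5/2 = 3*c**2 - 5/2 = -5/2 + 3*c**2)
P(-18, -9 - 1*(-4))*(-1*(-313)) + 18 = (-5/2 + 3*(-9 - 1*(-4))**2)*(-1*(-313)) + 18 = (-5/2 + 3*(-9 + 4)**2)*313 + 18 = (-5/2 + 3*(-5)**2)*313 + 18 = (-5/2 + 3*25)*313 + 18 = (-5/2 + 75)*313 + 18 = (145/2)*313 + 18 = 45385/2 + 18 = 45421/2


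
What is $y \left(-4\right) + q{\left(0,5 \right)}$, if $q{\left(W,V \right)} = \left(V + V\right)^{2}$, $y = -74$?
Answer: $396$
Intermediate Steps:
$q{\left(W,V \right)} = 4 V^{2}$ ($q{\left(W,V \right)} = \left(2 V\right)^{2} = 4 V^{2}$)
$y \left(-4\right) + q{\left(0,5 \right)} = \left(-74\right) \left(-4\right) + 4 \cdot 5^{2} = 296 + 4 \cdot 25 = 296 + 100 = 396$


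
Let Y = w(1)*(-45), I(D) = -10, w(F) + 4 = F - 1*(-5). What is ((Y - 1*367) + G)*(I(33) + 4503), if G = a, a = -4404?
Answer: -21840473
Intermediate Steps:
w(F) = 1 + F (w(F) = -4 + (F - 1*(-5)) = -4 + (F + 5) = -4 + (5 + F) = 1 + F)
Y = -90 (Y = (1 + 1)*(-45) = 2*(-45) = -90)
G = -4404
((Y - 1*367) + G)*(I(33) + 4503) = ((-90 - 1*367) - 4404)*(-10 + 4503) = ((-90 - 367) - 4404)*4493 = (-457 - 4404)*4493 = -4861*4493 = -21840473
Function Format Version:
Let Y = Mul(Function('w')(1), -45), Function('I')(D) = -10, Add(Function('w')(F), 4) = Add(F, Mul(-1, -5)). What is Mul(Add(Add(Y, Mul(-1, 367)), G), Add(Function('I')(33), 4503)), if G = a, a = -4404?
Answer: -21840473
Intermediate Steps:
Function('w')(F) = Add(1, F) (Function('w')(F) = Add(-4, Add(F, Mul(-1, -5))) = Add(-4, Add(F, 5)) = Add(-4, Add(5, F)) = Add(1, F))
Y = -90 (Y = Mul(Add(1, 1), -45) = Mul(2, -45) = -90)
G = -4404
Mul(Add(Add(Y, Mul(-1, 367)), G), Add(Function('I')(33), 4503)) = Mul(Add(Add(-90, Mul(-1, 367)), -4404), Add(-10, 4503)) = Mul(Add(Add(-90, -367), -4404), 4493) = Mul(Add(-457, -4404), 4493) = Mul(-4861, 4493) = -21840473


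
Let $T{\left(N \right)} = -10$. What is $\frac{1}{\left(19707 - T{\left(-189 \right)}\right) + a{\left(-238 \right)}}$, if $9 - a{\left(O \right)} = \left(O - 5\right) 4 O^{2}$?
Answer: $\frac{1}{55077694} \approx 1.8156 \cdot 10^{-8}$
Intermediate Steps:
$a{\left(O \right)} = 9 - O^{2} \left(-20 + 4 O\right)$ ($a{\left(O \right)} = 9 - \left(O - 5\right) 4 O^{2} = 9 - \left(-5 + O\right) 4 O^{2} = 9 - \left(-20 + 4 O\right) O^{2} = 9 - O^{2} \left(-20 + 4 O\right)$)
$\frac{1}{\left(19707 - T{\left(-189 \right)}\right) + a{\left(-238 \right)}} = \frac{1}{\left(19707 - -10\right) + \left(9 - 4 \left(-238\right)^{3} + 20 \left(-238\right)^{2}\right)} = \frac{1}{\left(19707 + 10\right) + \left(9 - -53925088 + 20 \cdot 56644\right)} = \frac{1}{19717 + \left(9 + 53925088 + 1132880\right)} = \frac{1}{19717 + 55057977} = \frac{1}{55077694}$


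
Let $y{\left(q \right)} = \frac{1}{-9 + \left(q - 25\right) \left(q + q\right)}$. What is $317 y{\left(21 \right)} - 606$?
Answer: $- \frac{107579}{177} \approx -607.79$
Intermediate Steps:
$y{\left(q \right)} = \frac{1}{-9 + 2 q \left(-25 + q\right)}$ ($y{\left(q \right)} = \frac{1}{-9 + \left(-25 + q\right) 2 q} = \frac{1}{-9 + 2 q \left(-25 + q\right)}$)
$317 y{\left(21 \right)} - 606 = \frac{317}{-9 - 1050 + 2 \cdot 21^{2}} - 606 = \frac{317}{-9 - 1050 + 2 \cdot 441} - 606 = \frac{317}{-9 - 1050 + 882} - 606 = \frac{317}{-177} - 606 = 317 \left(- \frac{1}{177}\right) - 606 = - \frac{317}{177} - 606 = - \frac{107579}{177}$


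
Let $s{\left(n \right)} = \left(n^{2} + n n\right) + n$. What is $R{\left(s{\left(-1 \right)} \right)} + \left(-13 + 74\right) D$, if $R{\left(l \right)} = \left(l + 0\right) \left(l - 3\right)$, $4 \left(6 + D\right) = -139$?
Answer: $- \frac{9951}{4} \approx -2487.8$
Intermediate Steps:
$s{\left(n \right)} = n + 2 n^{2}$ ($s{\left(n \right)} = \left(n^{2} + n^{2}\right) + n = 2 n^{2} + n = n + 2 n^{2}$)
$D = - \frac{163}{4}$ ($D = -6 + \frac{1}{4} \left(-139\right) = -6 - \frac{139}{4} = - \frac{163}{4} \approx -40.75$)
$R{\left(l \right)} = l \left(-3 + l\right)$
$R{\left(s{\left(-1 \right)} \right)} + \left(-13 + 74\right) D = - (1 + 2 \left(-1\right)) \left(-3 - \left(1 + 2 \left(-1\right)\right)\right) + \left(-13 + 74\right) \left(- \frac{163}{4}\right) = - (1 - 2) \left(-3 - \left(1 - 2\right)\right) + 61 \left(- \frac{163}{4}\right) = \left(-1\right) \left(-1\right) \left(-3 - -1\right) - \frac{9943}{4} = 1 \left(-3 + 1\right) - \frac{9943}{4} = 1 \left(-2\right) - \frac{9943}{4} = -2 - \frac{9943}{4} = - \frac{9951}{4}$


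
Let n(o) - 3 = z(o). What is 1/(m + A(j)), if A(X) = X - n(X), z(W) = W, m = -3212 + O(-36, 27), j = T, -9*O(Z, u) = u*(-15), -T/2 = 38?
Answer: -1/3170 ≈ -0.00031546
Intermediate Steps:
T = -76 (T = -2*38 = -76)
O(Z, u) = 5*u/3 (O(Z, u) = -u*(-15)/9 = -(-5)*u/3 = 5*u/3)
j = -76
m = -3167 (m = -3212 + (5/3)*27 = -3212 + 45 = -3167)
n(o) = 3 + o
A(X) = -3 (A(X) = X - (3 + X) = X + (-3 - X) = -3)
1/(m + A(j)) = 1/(-3167 - 3) = 1/(-3170) = -1/3170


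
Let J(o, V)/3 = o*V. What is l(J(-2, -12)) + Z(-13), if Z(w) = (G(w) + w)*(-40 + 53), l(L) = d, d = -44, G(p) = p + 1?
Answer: -369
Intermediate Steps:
G(p) = 1 + p
J(o, V) = 3*V*o (J(o, V) = 3*(o*V) = 3*(V*o) = 3*V*o)
l(L) = -44
Z(w) = 13 + 26*w (Z(w) = ((1 + w) + w)*(-40 + 53) = (1 + 2*w)*13 = 13 + 26*w)
l(J(-2, -12)) + Z(-13) = -44 + (13 + 26*(-13)) = -44 + (13 - 338) = -44 - 325 = -369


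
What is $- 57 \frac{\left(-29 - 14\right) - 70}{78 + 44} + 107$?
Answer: $\frac{19495}{122} \approx 159.8$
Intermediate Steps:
$- 57 \frac{\left(-29 - 14\right) - 70}{78 + 44} + 107 = - 57 \frac{\left(-29 - 14\right) - 70}{122} + 107 = - 57 \left(-43 - 70\right) \frac{1}{122} + 107 = - 57 \left(\left(-113\right) \frac{1}{122}\right) + 107 = \left(-57\right) \left(- \frac{113}{122}\right) + 107 = \frac{6441}{122} + 107 = \frac{19495}{122}$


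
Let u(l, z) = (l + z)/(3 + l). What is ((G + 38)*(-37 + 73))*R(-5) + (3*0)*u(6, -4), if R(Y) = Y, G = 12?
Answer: -9000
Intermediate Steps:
u(l, z) = (l + z)/(3 + l)
((G + 38)*(-37 + 73))*R(-5) + (3*0)*u(6, -4) = ((12 + 38)*(-37 + 73))*(-5) + (3*0)*((6 - 4)/(3 + 6)) = (50*36)*(-5) + 0*(2/9) = 1800*(-5) + 0*((1/9)*2) = -9000 + 0*(2/9) = -9000 + 0 = -9000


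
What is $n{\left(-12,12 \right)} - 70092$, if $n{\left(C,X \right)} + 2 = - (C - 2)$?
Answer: $-70080$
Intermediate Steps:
$n{\left(C,X \right)} = - C$ ($n{\left(C,X \right)} = -2 - \left(C - 2\right) = -2 - \left(-2 + C\right) = - C$)
$n{\left(-12,12 \right)} - 70092 = \left(-1\right) \left(-12\right) - 70092 = 12 - 70092 = -70080$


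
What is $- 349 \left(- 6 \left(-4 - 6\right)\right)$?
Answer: $-20940$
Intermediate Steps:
$- 349 \left(- 6 \left(-4 - 6\right)\right) = - 349 \left(\left(-6\right) \left(-10\right)\right) = \left(-349\right) 60 = -20940$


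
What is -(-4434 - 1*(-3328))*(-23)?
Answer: -25438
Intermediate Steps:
-(-4434 - 1*(-3328))*(-23) = -(-4434 + 3328)*(-23) = -(-1106)*(-23) = -1*25438 = -25438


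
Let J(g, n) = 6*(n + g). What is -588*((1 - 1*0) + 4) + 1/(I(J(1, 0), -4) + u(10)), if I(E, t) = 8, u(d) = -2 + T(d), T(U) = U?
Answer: -47039/16 ≈ -2939.9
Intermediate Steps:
J(g, n) = 6*g + 6*n (J(g, n) = 6*(g + n) = 6*g + 6*n)
u(d) = -2 + d
-588*((1 - 1*0) + 4) + 1/(I(J(1, 0), -4) + u(10)) = -588*((1 - 1*0) + 4) + 1/(8 + (-2 + 10)) = -588*((1 + 0) + 4) + 1/(8 + 8) = -588*(1 + 4) + 1/16 = -588*5 + 1/16 = -147*20 + 1/16 = -2940 + 1/16 = -47039/16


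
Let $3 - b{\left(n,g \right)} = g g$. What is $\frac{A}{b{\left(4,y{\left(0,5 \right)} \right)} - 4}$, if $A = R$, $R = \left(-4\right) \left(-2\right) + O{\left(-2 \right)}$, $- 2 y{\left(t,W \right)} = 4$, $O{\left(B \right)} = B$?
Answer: $- \frac{6}{5} \approx -1.2$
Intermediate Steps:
$y{\left(t,W \right)} = -2$ ($y{\left(t,W \right)} = \left(- \frac{1}{2}\right) 4 = -2$)
$b{\left(n,g \right)} = 3 - g^{2}$ ($b{\left(n,g \right)} = 3 - g g = 3 - g^{2}$)
$R = 6$ ($R = \left(-4\right) \left(-2\right) - 2 = 8 - 2 = 6$)
$A = 6$
$\frac{A}{b{\left(4,y{\left(0,5 \right)} \right)} - 4} = \frac{6}{\left(3 - \left(-2\right)^{2}\right) - 4} = \frac{6}{\left(3 - 4\right) - 4} = \frac{6}{-1 - 4} = \frac{6}{-5} = 6 \left(- \frac{1}{5}\right) = - \frac{6}{5}$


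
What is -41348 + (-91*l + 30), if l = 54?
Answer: -46232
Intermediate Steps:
-41348 + (-91*l + 30) = -41348 + (-91*54 + 30) = -41348 + (-4914 + 30) = -41348 - 4884 = -46232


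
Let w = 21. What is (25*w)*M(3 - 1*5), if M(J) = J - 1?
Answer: -1575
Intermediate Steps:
M(J) = -1 + J
(25*w)*M(3 - 1*5) = (25*21)*(-1 + (3 - 1*5)) = 525*(-1 + (3 - 5)) = 525*(-1 - 2) = 525*(-3) = -1575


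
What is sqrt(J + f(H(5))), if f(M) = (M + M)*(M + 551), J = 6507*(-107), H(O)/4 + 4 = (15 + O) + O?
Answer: I*sqrt(589569) ≈ 767.83*I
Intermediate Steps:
H(O) = 44 + 8*O (H(O) = -16 + 4*((15 + O) + O) = -16 + 4*(15 + 2*O) = -16 + (60 + 8*O) = 44 + 8*O)
J = -696249
f(M) = 2*M*(551 + M) (f(M) = (2*M)*(551 + M) = 2*M*(551 + M))
sqrt(J + f(H(5))) = sqrt(-696249 + 2*(44 + 8*5)*(551 + (44 + 8*5))) = sqrt(-696249 + 2*(44 + 40)*(551 + (44 + 40))) = sqrt(-696249 + 2*84*(551 + 84)) = sqrt(-696249 + 2*84*635) = sqrt(-696249 + 106680) = sqrt(-589569) = I*sqrt(589569)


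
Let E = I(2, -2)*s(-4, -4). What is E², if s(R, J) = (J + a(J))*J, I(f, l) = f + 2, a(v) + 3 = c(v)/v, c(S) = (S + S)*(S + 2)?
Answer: 30976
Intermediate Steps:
c(S) = 2*S*(2 + S) (c(S) = (2*S)*(2 + S) = 2*S*(2 + S))
a(v) = 1 + 2*v (a(v) = -3 + (2*v*(2 + v))/v = -3 + (4 + 2*v) = 1 + 2*v)
I(f, l) = 2 + f
s(R, J) = J*(1 + 3*J) (s(R, J) = (J + (1 + 2*J))*J = (1 + 3*J)*J = J*(1 + 3*J))
E = 176 (E = (2 + 2)*(-4*(1 + 3*(-4))) = 4*(-4*(1 - 12)) = 4*(-4*(-11)) = 4*44 = 176)
E² = 176² = 30976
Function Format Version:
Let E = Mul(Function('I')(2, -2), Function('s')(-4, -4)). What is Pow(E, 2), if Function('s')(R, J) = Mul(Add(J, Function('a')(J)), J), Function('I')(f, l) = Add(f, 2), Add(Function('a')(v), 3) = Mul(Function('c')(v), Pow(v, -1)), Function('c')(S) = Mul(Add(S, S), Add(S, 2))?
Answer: 30976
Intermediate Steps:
Function('c')(S) = Mul(2, S, Add(2, S)) (Function('c')(S) = Mul(Mul(2, S), Add(2, S)) = Mul(2, S, Add(2, S)))
Function('a')(v) = Add(1, Mul(2, v)) (Function('a')(v) = Add(-3, Mul(Mul(2, v, Add(2, v)), Pow(v, -1))) = Add(-3, Add(4, Mul(2, v))) = Add(1, Mul(2, v)))
Function('I')(f, l) = Add(2, f)
Function('s')(R, J) = Mul(J, Add(1, Mul(3, J))) (Function('s')(R, J) = Mul(Add(J, Add(1, Mul(2, J))), J) = Mul(Add(1, Mul(3, J)), J) = Mul(J, Add(1, Mul(3, J))))
E = 176 (E = Mul(Add(2, 2), Mul(-4, Add(1, Mul(3, -4)))) = Mul(4, Mul(-4, Add(1, -12))) = Mul(4, Mul(-4, -11)) = Mul(4, 44) = 176)
Pow(E, 2) = Pow(176, 2) = 30976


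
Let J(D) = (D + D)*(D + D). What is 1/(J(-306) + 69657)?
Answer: 1/444201 ≈ 2.2512e-6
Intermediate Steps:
J(D) = 4*D**2 (J(D) = (2*D)*(2*D) = 4*D**2)
1/(J(-306) + 69657) = 1/(4*(-306)**2 + 69657) = 1/(4*93636 + 69657) = 1/(374544 + 69657) = 1/444201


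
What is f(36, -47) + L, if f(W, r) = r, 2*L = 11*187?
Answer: 1963/2 ≈ 981.50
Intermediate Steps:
L = 2057/2 (L = (11*187)/2 = (½)*2057 = 2057/2 ≈ 1028.5)
f(36, -47) + L = -47 + 2057/2 = 1963/2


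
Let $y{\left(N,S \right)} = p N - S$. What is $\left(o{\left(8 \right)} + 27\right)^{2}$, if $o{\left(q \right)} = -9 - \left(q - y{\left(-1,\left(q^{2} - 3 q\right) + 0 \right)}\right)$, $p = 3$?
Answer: $1089$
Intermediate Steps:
$y{\left(N,S \right)} = - S + 3 N$ ($y{\left(N,S \right)} = 3 N - S = - S + 3 N$)
$o{\left(q \right)} = -12 - q^{2} + 2 q$ ($o{\left(q \right)} = -9 - \left(3 + q^{2} - 2 q\right) = -12 - q^{2} + 2 q$)
$\left(o{\left(8 \right)} + 27\right)^{2} = \left(\left(-12 - 8^{2} + 2 \cdot 8\right) + 27\right)^{2} = \left(\left(-12 - 64 + 16\right) + 27\right)^{2} = \left(-60 + 27\right)^{2} = \left(-33\right)^{2} = 1089$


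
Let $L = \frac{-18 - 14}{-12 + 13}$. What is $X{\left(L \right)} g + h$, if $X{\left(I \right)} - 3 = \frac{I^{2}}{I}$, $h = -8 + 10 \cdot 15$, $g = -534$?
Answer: $15628$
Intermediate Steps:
$L = -32$ ($L = - \frac{32}{1} = \left(-32\right) 1 = -32$)
$h = 142$ ($h = -8 + 150 = 142$)
$X{\left(I \right)} = 3 + I$ ($X{\left(I \right)} = 3 + \frac{I^{2}}{I} = 3 + I$)
$X{\left(L \right)} g + h = \left(3 - 32\right) \left(-534\right) + 142 = \left(-29\right) \left(-534\right) + 142 = 15486 + 142 = 15628$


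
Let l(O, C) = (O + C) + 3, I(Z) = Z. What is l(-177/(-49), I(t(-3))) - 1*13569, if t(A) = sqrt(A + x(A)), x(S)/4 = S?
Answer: -664557/49 + I*sqrt(15) ≈ -13562.0 + 3.873*I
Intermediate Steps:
x(S) = 4*S
t(A) = sqrt(5)*sqrt(A) (t(A) = sqrt(A + 4*A) = sqrt(5*A) = sqrt(5)*sqrt(A))
l(O, C) = 3 + C + O (l(O, C) = (C + O) + 3 = 3 + C + O)
l(-177/(-49), I(t(-3))) - 1*13569 = (3 + sqrt(5)*sqrt(-3) - 177/(-49)) - 1*13569 = (3 + sqrt(5)*(I*sqrt(3)) - 177*(-1/49)) - 13569 = (3 + I*sqrt(15) + 177/49) - 13569 = (324/49 + I*sqrt(15)) - 13569 = -664557/49 + I*sqrt(15)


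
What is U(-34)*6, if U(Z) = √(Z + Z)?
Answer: 12*I*√17 ≈ 49.477*I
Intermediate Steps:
U(Z) = √2*√Z (U(Z) = √(2*Z) = √2*√Z)
U(-34)*6 = (√2*√(-34))*6 = (√2*(I*√34))*6 = (2*I*√17)*6 = 12*I*√17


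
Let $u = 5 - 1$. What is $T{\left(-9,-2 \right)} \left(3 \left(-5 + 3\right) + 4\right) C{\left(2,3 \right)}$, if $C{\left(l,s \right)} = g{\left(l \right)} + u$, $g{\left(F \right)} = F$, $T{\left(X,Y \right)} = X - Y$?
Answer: $84$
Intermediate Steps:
$u = 4$ ($u = 5 - 1 = 4$)
$C{\left(l,s \right)} = 4 + l$ ($C{\left(l,s \right)} = l + 4 = 4 + l$)
$T{\left(-9,-2 \right)} \left(3 \left(-5 + 3\right) + 4\right) C{\left(2,3 \right)} = \left(-9 - -2\right) \left(3 \left(-5 + 3\right) + 4\right) \left(4 + 2\right) = \left(-9 + 2\right) \left(3 \left(-2\right) + 4\right) 6 = - 7 \left(-6 + 4\right) 6 = - 7 \left(\left(-2\right) 6\right) = \left(-7\right) \left(-12\right) = 84$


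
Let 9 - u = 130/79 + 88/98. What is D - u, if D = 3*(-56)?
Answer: -675321/3871 ≈ -174.46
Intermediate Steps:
D = -168
u = 24993/3871 (u = 9 - (130/79 + 88/98) = 9 - (130*(1/79) + 88*(1/98)) = 9 - (130/79 + 44/49) = 9 - 1*9846/3871 = 9 - 9846/3871 = 24993/3871 ≈ 6.4565)
D - u = -168 - 1*24993/3871 = -168 - 24993/3871 = -675321/3871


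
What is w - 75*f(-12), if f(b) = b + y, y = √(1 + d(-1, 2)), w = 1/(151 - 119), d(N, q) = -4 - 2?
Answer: 28801/32 - 75*I*√5 ≈ 900.03 - 167.71*I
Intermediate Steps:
d(N, q) = -6
w = 1/32 ≈ 0.031250
y = I*√5 (y = √(1 - 6) = √(-5) = I*√5 ≈ 2.2361*I)
f(b) = b + I*√5
w - 75*f(-12) = 1/32 - 75*(-12 + I*√5) = 1/32 + (900 - 75*I*√5) = 28801/32 - 75*I*√5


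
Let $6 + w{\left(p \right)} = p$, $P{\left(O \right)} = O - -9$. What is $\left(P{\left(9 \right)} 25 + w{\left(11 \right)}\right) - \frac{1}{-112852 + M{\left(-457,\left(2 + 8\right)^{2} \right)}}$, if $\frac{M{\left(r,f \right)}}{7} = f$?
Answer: $\frac{51029161}{112152} \approx 455.0$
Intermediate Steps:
$M{\left(r,f \right)} = 7 f$
$P{\left(O \right)} = 9 + O$ ($P{\left(O \right)} = O + 9 = 9 + O$)
$w{\left(p \right)} = -6 + p$
$\left(P{\left(9 \right)} 25 + w{\left(11 \right)}\right) - \frac{1}{-112852 + M{\left(-457,\left(2 + 8\right)^{2} \right)}} = \left(\left(9 + 9\right) 25 + \left(-6 + 11\right)\right) - \frac{1}{-112852 + 7 \left(2 + 8\right)^{2}} = \left(18 \cdot 25 + 5\right) - \frac{1}{-112852 + 7 \cdot 10^{2}} = \left(450 + 5\right) - \frac{1}{-112852 + 7 \cdot 100} = 455 - \frac{1}{-112852 + 700} = 455 - \frac{1}{-112152} = 455 - - \frac{1}{112152} = 455 + \frac{1}{112152} = \frac{51029161}{112152}$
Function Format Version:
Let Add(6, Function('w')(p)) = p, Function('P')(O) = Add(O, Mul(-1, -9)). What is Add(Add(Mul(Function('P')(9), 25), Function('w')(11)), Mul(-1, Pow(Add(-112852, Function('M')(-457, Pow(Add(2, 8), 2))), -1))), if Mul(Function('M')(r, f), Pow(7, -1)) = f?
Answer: Rational(51029161, 112152) ≈ 455.00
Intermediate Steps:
Function('M')(r, f) = Mul(7, f)
Function('P')(O) = Add(9, O) (Function('P')(O) = Add(O, 9) = Add(9, O))
Function('w')(p) = Add(-6, p)
Add(Add(Mul(Function('P')(9), 25), Function('w')(11)), Mul(-1, Pow(Add(-112852, Function('M')(-457, Pow(Add(2, 8), 2))), -1))) = Add(Add(Mul(Add(9, 9), 25), Add(-6, 11)), Mul(-1, Pow(Add(-112852, Mul(7, Pow(Add(2, 8), 2))), -1))) = Add(Add(Mul(18, 25), 5), Mul(-1, Pow(Add(-112852, Mul(7, Pow(10, 2))), -1))) = Add(Add(450, 5), Mul(-1, Pow(Add(-112852, Mul(7, 100)), -1))) = Add(455, Mul(-1, Pow(Add(-112852, 700), -1))) = Add(455, Mul(-1, Pow(-112152, -1))) = Add(455, Mul(-1, Rational(-1, 112152))) = Add(455, Rational(1, 112152)) = Rational(51029161, 112152)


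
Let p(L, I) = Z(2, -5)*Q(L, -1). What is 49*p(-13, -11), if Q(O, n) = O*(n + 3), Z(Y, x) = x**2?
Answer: -31850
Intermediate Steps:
Q(O, n) = O*(3 + n)
p(L, I) = 50*L (p(L, I) = (-5)**2*(L*(3 - 1)) = 25*(L*2) = 25*(2*L) = 50*L)
49*p(-13, -11) = 49*(50*(-13)) = 49*(-650) = -31850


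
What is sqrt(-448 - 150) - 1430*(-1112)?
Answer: 1590160 + I*sqrt(598) ≈ 1.5902e+6 + 24.454*I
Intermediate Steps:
sqrt(-448 - 150) - 1430*(-1112) = sqrt(-598) + 1590160 = I*sqrt(598) + 1590160 = 1590160 + I*sqrt(598)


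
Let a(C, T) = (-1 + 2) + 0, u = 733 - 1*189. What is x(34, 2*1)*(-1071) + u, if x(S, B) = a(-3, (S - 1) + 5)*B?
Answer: -1598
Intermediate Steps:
u = 544 (u = 733 - 189 = 544)
a(C, T) = 1 (a(C, T) = 1 + 0 = 1)
x(S, B) = B (x(S, B) = 1*B = B)
x(34, 2*1)*(-1071) + u = (2*1)*(-1071) + 544 = 2*(-1071) + 544 = -2142 + 544 = -1598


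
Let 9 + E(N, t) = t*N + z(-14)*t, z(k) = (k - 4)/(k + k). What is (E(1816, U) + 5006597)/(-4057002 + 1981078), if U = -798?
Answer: -3556907/2075924 ≈ -1.7134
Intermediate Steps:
z(k) = (-4 + k)/(2*k) (z(k) = (-4 + k)/((2*k)) = (-4 + k)*(1/(2*k)) = (-4 + k)/(2*k))
E(N, t) = -9 + 9*t/14 + N*t (E(N, t) = -9 + (t*N + ((½)*(-4 - 14)/(-14))*t) = -9 + (N*t + ((½)*(-1/14)*(-18))*t) = -9 + (N*t + 9*t/14) = -9 + (9*t/14 + N*t) = -9 + 9*t/14 + N*t)
(E(1816, U) + 5006597)/(-4057002 + 1981078) = ((-9 + (9/14)*(-798) + 1816*(-798)) + 5006597)/(-4057002 + 1981078) = ((-9 - 513 - 1449168) + 5006597)/(-2075924) = (-1449690 + 5006597)*(-1/2075924) = 3556907*(-1/2075924) = -3556907/2075924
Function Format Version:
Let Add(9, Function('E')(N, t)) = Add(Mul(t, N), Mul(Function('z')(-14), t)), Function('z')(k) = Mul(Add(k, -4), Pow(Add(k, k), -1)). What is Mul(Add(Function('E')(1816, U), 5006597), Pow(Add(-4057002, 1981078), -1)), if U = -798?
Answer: Rational(-3556907, 2075924) ≈ -1.7134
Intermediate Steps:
Function('z')(k) = Mul(Rational(1, 2), Pow(k, -1), Add(-4, k)) (Function('z')(k) = Mul(Add(-4, k), Pow(Mul(2, k), -1)) = Mul(Add(-4, k), Mul(Rational(1, 2), Pow(k, -1))) = Mul(Rational(1, 2), Pow(k, -1), Add(-4, k)))
Function('E')(N, t) = Add(-9, Mul(Rational(9, 14), t), Mul(N, t)) (Function('E')(N, t) = Add(-9, Add(Mul(t, N), Mul(Mul(Rational(1, 2), Pow(-14, -1), Add(-4, -14)), t))) = Add(-9, Add(Mul(N, t), Mul(Mul(Rational(1, 2), Rational(-1, 14), -18), t))) = Add(-9, Add(Mul(N, t), Mul(Rational(9, 14), t))) = Add(-9, Add(Mul(Rational(9, 14), t), Mul(N, t))) = Add(-9, Mul(Rational(9, 14), t), Mul(N, t)))
Mul(Add(Function('E')(1816, U), 5006597), Pow(Add(-4057002, 1981078), -1)) = Mul(Add(Add(-9, Mul(Rational(9, 14), -798), Mul(1816, -798)), 5006597), Pow(Add(-4057002, 1981078), -1)) = Mul(Add(Add(-9, -513, -1449168), 5006597), Pow(-2075924, -1)) = Mul(Add(-1449690, 5006597), Rational(-1, 2075924)) = Mul(3556907, Rational(-1, 2075924)) = Rational(-3556907, 2075924)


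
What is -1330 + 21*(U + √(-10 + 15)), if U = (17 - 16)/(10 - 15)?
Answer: -6671/5 + 21*√5 ≈ -1287.2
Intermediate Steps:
U = -⅕ (U = 1/(-5) = 1*(-⅕) = -⅕ ≈ -0.20000)
-1330 + 21*(U + √(-10 + 15)) = -1330 + 21*(-⅕ + √(-10 + 15)) = -1330 + 21*(-⅕ + √5) = -1330 + (-21/5 + 21*√5) = -6671/5 + 21*√5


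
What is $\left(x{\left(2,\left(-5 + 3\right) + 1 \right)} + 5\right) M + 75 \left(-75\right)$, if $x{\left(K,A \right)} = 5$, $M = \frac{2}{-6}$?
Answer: $- \frac{16885}{3} \approx -5628.3$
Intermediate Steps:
$M = - \frac{1}{3}$ ($M = 2 \left(- \frac{1}{6}\right) = - \frac{1}{3} \approx -0.33333$)
$\left(x{\left(2,\left(-5 + 3\right) + 1 \right)} + 5\right) M + 75 \left(-75\right) = \left(5 + 5\right) \left(- \frac{1}{3}\right) + 75 \left(-75\right) = 10 \left(- \frac{1}{3}\right) - 5625 = - \frac{10}{3} - 5625 = - \frac{16885}{3}$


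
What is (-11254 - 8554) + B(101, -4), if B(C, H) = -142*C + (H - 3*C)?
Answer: -34457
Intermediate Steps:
B(C, H) = H - 145*C
(-11254 - 8554) + B(101, -4) = (-11254 - 8554) + (-4 - 145*101) = -19808 + (-4 - 14645) = -19808 - 14649 = -34457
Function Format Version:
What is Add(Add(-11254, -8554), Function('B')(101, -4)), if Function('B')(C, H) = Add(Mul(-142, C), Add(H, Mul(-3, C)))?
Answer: -34457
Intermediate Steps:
Function('B')(C, H) = Add(H, Mul(-145, C))
Add(Add(-11254, -8554), Function('B')(101, -4)) = Add(Add(-11254, -8554), Add(-4, Mul(-145, 101))) = Add(-19808, Add(-4, -14645)) = Add(-19808, -14649) = -34457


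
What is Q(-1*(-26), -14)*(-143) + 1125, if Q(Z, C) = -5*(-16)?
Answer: -10315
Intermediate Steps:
Q(Z, C) = 80
Q(-1*(-26), -14)*(-143) + 1125 = 80*(-143) + 1125 = -11440 + 1125 = -10315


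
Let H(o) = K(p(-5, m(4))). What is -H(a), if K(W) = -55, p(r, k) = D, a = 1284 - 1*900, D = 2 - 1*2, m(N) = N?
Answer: 55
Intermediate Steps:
D = 0 (D = 2 - 2 = 0)
a = 384 (a = 1284 - 900 = 384)
p(r, k) = 0
H(o) = -55
-H(a) = -1*(-55) = 55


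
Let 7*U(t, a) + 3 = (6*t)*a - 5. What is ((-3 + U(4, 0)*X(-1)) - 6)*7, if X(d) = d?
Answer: -55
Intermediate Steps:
U(t, a) = -8/7 + 6*a*t/7 (U(t, a) = -3/7 + ((6*t)*a - 5)/7 = -3/7 + (6*a*t - 5)/7 = -3/7 + (-5 + 6*a*t)/7 = -3/7 + (-5/7 + 6*a*t/7) = -8/7 + 6*a*t/7)
((-3 + U(4, 0)*X(-1)) - 6)*7 = ((-3 + (-8/7 + (6/7)*0*4)*(-1)) - 6)*7 = ((-3 + (-8/7 + 0)*(-1)) - 6)*7 = ((-3 - 8/7*(-1)) - 6)*7 = ((-3 + 8/7) - 6)*7 = (-13/7 - 6)*7 = -55/7*7 = -55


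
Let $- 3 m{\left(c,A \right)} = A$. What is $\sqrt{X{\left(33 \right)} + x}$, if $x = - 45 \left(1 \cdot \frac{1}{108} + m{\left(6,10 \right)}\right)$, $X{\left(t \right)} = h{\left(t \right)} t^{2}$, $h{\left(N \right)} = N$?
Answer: $\frac{\sqrt{1299117}}{6} \approx 189.96$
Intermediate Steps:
$m{\left(c,A \right)} = - \frac{A}{3}$
$X{\left(t \right)} = t^{3}$ ($X{\left(t \right)} = t t^{2} = t^{3}$)
$x = \frac{1795}{12}$ ($x = - 45 \left(1 \cdot \frac{1}{108} - \frac{10}{3}\right) = - 45 \left(\frac{1}{108} - \frac{10}{3}\right) = \left(-45\right) \left(- \frac{359}{108}\right) = \frac{1795}{12} \approx 149.58$)
$\sqrt{X{\left(33 \right)} + x} = \sqrt{33^{3} + \frac{1795}{12}} = \sqrt{35937 + \frac{1795}{12}} = \sqrt{\frac{433039}{12}} = \frac{\sqrt{1299117}}{6}$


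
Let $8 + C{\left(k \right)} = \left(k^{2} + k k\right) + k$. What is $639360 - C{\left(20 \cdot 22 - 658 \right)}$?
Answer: $544538$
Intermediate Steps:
$C{\left(k \right)} = -8 + k + 2 k^{2}$ ($C{\left(k \right)} = -8 + \left(\left(k^{2} + k k\right) + k\right) = -8 + \left(\left(k^{2} + k^{2}\right) + k\right) = -8 + \left(2 k^{2} + k\right) = -8 + \left(k + 2 k^{2}\right) = -8 + k + 2 k^{2}$)
$639360 - C{\left(20 \cdot 22 - 658 \right)} = 639360 - \left(-8 + \left(20 \cdot 22 - 658\right) + 2 \left(20 \cdot 22 - 658\right)^{2}\right) = 639360 - \left(-8 + \left(440 - 658\right) + 2 \left(440 - 658\right)^{2}\right) = 639360 - \left(-8 - 218 + 2 \left(-218\right)^{2}\right) = 639360 - \left(-8 - 218 + 2 \cdot 47524\right) = 639360 - \left(-8 - 218 + 95048\right) = 639360 - 94822 = 544538$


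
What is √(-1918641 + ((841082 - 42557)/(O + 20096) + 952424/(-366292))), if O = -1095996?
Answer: I*√152032727934967677653351/281495402 ≈ 1385.2*I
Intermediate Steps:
√(-1918641 + ((841082 - 42557)/(O + 20096) + 952424/(-366292))) = √(-1918641 + ((841082 - 42557)/(-1095996 + 20096) + 952424/(-366292))) = √(-1918641 + (798525/(-1075900) + 952424*(-1/366292))) = √(-1918641 + (798525*(-1/1075900) - 238106/91573)) = √(-1918641 + (-4563/6148 - 238106/91573)) = √(-1918641 - 1881723287/562990804) = √(-1080179120900651/562990804) = I*√152032727934967677653351/281495402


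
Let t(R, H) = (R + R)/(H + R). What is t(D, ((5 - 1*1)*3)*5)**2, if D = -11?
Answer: 484/2401 ≈ 0.20158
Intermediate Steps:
t(R, H) = 2*R/(H + R) (t(R, H) = (2*R)/(H + R) = 2*R/(H + R))
t(D, ((5 - 1*1)*3)*5)**2 = (2*(-11)/(((5 - 1*1)*3)*5 - 11))**2 = (2*(-11)/(((5 - 1)*3)*5 - 11))**2 = (2*(-11)/((4*3)*5 - 11))**2 = (2*(-11)/(12*5 - 11))**2 = (2*(-11)/(60 - 11))**2 = (2*(-11)/49)**2 = (2*(-11)*(1/49))**2 = (-22/49)**2 = 484/2401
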